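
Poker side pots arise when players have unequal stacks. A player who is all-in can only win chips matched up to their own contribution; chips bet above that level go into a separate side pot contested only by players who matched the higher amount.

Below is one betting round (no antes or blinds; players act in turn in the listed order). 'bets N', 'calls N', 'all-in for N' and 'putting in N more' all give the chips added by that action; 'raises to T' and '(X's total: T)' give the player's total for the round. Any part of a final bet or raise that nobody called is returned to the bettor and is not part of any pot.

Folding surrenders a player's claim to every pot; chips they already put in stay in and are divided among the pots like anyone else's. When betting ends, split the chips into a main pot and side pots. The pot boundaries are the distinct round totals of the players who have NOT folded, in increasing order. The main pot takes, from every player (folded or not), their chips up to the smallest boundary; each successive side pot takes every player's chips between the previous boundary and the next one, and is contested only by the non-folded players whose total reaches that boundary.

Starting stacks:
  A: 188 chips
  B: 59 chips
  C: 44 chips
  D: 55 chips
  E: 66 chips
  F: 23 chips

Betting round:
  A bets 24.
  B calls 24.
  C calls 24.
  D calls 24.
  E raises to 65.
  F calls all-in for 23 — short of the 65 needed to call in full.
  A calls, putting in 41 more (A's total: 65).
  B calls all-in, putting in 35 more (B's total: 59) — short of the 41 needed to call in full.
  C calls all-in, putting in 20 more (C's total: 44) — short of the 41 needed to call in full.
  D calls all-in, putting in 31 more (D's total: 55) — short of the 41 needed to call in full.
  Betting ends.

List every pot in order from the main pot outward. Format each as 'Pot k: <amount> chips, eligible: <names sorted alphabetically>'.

Contributions: A=65, B=59, C=44, D=55, E=65, F=23
Pot levels (distinct totals of non-folded players): 23, 44, 55, 59, 65
Layer 1-23: 23 each from A, B, C, D, E, F = 23*6 = 138 chips; eligible A, B, C, D, E, F
Layer 24-44: 21 each from A, B, C, D, E = 21*5 = 105 chips; eligible A, B, C, D, E
Layer 45-55: 11 each from A, B, D, E = 11*4 = 44 chips; eligible A, B, D, E
Layer 56-59: 4 each from A, B, E = 4*3 = 12 chips; eligible A, B, E
Layer 60-65: 6 each from A, E = 6*2 = 12 chips; eligible A, E

Pot 1: 138 chips, eligible: A, B, C, D, E, F
Pot 2: 105 chips, eligible: A, B, C, D, E
Pot 3: 44 chips, eligible: A, B, D, E
Pot 4: 12 chips, eligible: A, B, E
Pot 5: 12 chips, eligible: A, E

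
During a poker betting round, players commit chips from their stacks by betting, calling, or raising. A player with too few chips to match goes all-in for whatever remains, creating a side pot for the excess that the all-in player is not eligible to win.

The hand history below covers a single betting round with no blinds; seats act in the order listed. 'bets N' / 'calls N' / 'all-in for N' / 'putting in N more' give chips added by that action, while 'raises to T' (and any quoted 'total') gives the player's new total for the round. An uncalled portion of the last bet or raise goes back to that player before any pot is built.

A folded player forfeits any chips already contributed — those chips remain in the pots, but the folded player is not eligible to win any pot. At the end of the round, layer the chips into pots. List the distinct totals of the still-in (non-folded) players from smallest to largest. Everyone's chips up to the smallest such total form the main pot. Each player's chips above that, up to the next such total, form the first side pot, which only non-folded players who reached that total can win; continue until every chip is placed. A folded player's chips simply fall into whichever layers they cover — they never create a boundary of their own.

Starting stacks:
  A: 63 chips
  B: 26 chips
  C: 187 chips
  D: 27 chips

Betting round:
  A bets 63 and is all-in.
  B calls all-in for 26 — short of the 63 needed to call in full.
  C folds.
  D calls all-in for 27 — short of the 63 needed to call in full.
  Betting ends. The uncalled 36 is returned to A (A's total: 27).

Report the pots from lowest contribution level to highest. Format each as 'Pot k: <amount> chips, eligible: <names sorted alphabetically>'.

Contributions (after 36 returned to A): A=27, B=26, D=27
Folded: C
Pot levels (distinct totals of non-folded players): 26, 27
Layer 1-26: 26 each from A, B, D = 26*3 = 78 chips; eligible A, B, D
Layer 27-27: 1 each from A, D = 1*2 = 2 chips; eligible A, D

Pot 1: 78 chips, eligible: A, B, D
Pot 2: 2 chips, eligible: A, D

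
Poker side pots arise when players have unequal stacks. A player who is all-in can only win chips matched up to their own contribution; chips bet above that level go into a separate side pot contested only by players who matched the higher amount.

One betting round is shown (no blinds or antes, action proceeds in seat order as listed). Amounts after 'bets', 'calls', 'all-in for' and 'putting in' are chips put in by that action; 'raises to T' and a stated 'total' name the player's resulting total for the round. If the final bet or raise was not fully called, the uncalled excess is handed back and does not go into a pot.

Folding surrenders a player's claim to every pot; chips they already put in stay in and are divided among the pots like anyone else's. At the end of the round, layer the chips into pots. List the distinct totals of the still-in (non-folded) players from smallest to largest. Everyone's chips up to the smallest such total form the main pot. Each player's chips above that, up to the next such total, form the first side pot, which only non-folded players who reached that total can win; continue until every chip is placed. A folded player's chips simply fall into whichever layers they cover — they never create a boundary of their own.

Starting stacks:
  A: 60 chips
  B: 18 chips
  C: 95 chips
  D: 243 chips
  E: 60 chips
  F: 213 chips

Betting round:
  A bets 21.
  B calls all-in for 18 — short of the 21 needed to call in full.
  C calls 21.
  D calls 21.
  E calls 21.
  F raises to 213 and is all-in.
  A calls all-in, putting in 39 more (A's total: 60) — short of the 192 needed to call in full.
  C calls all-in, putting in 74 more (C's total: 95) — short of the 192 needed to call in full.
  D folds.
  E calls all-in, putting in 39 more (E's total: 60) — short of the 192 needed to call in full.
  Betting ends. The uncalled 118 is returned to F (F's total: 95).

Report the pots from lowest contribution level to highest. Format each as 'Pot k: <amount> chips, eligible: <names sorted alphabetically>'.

Contributions (after 118 returned to F): A=60, B=18, C=95, D=21, E=60, F=95
Folded: D
Pot levels (distinct totals of non-folded players): 18, 60, 95
Layer 1-18: 18 each from A, B, C, D, E, F = 18*6 = 108 chips; eligible A, B, C, E, F
Layer 19-60: A 42 + C 42 + D 3 + E 42 + F 42 = 171 chips; eligible A, C, E, F
Layer 61-95: 35 each from C, F = 35*2 = 70 chips; eligible C, F

Pot 1: 108 chips, eligible: A, B, C, E, F
Pot 2: 171 chips, eligible: A, C, E, F
Pot 3: 70 chips, eligible: C, F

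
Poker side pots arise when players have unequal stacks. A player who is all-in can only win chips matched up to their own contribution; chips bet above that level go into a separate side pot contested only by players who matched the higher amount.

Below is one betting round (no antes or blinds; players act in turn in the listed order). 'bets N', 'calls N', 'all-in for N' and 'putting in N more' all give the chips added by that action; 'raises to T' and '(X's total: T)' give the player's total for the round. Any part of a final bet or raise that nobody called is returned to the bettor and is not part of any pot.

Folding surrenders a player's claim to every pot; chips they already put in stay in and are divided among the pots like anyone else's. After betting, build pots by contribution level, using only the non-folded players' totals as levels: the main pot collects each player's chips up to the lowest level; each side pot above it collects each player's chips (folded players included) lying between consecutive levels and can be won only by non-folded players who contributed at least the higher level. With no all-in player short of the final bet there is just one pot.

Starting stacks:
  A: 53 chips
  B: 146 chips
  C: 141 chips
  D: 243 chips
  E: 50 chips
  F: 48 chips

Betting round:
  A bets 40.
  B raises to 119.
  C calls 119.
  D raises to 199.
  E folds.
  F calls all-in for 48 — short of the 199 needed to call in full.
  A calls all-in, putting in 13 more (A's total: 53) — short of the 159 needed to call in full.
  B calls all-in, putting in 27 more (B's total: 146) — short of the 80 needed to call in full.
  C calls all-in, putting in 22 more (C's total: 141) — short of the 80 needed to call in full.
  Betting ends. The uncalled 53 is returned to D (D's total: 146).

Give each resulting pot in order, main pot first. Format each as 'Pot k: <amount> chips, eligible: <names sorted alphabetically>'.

Contributions (after 53 returned to D): A=53, B=146, C=141, D=146, F=48
Folded: E
Pot levels (distinct totals of non-folded players): 48, 53, 141, 146
Layer 1-48: 48 each from A, B, C, D, F = 48*5 = 240 chips; eligible A, B, C, D, F
Layer 49-53: 5 each from A, B, C, D = 5*4 = 20 chips; eligible A, B, C, D
Layer 54-141: 88 each from B, C, D = 88*3 = 264 chips; eligible B, C, D
Layer 142-146: 5 each from B, D = 5*2 = 10 chips; eligible B, D

Pot 1: 240 chips, eligible: A, B, C, D, F
Pot 2: 20 chips, eligible: A, B, C, D
Pot 3: 264 chips, eligible: B, C, D
Pot 4: 10 chips, eligible: B, D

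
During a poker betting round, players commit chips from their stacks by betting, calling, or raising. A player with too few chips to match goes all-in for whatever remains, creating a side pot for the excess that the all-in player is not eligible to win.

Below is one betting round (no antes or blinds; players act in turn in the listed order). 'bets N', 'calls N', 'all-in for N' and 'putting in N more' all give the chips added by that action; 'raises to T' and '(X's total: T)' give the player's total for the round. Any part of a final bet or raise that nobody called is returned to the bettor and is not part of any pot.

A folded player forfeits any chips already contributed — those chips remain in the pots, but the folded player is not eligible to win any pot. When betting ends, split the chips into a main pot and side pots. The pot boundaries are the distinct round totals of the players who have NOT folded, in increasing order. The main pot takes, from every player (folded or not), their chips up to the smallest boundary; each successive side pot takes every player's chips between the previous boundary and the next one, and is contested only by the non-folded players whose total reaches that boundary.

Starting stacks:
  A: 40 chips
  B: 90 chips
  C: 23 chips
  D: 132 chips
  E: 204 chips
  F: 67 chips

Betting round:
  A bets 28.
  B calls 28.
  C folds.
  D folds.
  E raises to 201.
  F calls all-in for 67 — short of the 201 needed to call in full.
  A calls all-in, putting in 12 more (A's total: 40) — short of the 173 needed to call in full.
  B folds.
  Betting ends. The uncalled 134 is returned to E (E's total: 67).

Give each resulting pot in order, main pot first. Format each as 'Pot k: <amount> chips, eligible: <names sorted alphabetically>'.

Pot 1: 148 chips, eligible: A, E, F
Pot 2: 54 chips, eligible: E, F

Derivation:
Contributions (after 134 returned to E): A=40, B=28, E=67, F=67
Folded: B, C, D
Pot levels (distinct totals of non-folded players): 40, 67
Layer 1-40: A 40 + B 28 + E 40 + F 40 = 148 chips; eligible A, E, F
Layer 41-67: 27 each from E, F = 27*2 = 54 chips; eligible E, F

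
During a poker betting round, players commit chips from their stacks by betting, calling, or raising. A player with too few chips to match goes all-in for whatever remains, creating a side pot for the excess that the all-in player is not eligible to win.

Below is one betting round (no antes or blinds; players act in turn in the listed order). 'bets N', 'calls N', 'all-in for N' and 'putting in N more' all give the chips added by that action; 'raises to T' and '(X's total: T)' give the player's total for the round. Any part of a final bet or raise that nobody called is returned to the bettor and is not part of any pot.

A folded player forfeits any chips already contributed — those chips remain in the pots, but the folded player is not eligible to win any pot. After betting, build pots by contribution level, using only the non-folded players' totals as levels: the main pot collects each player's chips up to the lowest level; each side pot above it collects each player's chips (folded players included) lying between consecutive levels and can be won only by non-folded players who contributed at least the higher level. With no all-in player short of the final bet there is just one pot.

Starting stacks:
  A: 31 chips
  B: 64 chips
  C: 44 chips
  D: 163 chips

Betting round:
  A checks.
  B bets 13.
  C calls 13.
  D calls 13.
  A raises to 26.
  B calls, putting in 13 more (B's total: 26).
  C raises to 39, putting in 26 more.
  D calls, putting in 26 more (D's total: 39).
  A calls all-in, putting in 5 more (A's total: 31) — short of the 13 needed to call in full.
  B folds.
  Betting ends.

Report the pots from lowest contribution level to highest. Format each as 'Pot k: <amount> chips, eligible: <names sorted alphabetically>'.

Contributions: A=31, B=26, C=39, D=39
Folded: B
Pot levels (distinct totals of non-folded players): 31, 39
Layer 1-31: A 31 + B 26 + C 31 + D 31 = 119 chips; eligible A, C, D
Layer 32-39: 8 each from C, D = 8*2 = 16 chips; eligible C, D

Pot 1: 119 chips, eligible: A, C, D
Pot 2: 16 chips, eligible: C, D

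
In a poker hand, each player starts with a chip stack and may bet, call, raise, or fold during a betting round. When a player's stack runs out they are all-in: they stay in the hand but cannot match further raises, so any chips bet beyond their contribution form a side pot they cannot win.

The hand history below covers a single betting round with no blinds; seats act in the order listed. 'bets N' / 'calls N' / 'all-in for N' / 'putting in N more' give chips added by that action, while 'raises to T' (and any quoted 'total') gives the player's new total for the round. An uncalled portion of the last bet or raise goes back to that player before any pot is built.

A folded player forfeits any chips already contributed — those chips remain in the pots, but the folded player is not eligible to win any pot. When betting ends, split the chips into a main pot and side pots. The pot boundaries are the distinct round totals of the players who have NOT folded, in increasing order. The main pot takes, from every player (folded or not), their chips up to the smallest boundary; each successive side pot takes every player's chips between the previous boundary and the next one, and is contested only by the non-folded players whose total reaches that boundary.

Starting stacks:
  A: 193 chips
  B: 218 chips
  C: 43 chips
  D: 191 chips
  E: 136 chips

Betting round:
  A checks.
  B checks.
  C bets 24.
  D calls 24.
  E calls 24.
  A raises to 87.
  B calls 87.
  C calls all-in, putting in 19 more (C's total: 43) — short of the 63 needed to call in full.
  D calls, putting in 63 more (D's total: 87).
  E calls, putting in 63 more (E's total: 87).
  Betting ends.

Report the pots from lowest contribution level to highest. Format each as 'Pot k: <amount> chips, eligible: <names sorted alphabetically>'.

Contributions: A=87, B=87, C=43, D=87, E=87
Pot levels (distinct totals of non-folded players): 43, 87
Layer 1-43: 43 each from A, B, C, D, E = 43*5 = 215 chips; eligible A, B, C, D, E
Layer 44-87: 44 each from A, B, D, E = 44*4 = 176 chips; eligible A, B, D, E

Pot 1: 215 chips, eligible: A, B, C, D, E
Pot 2: 176 chips, eligible: A, B, D, E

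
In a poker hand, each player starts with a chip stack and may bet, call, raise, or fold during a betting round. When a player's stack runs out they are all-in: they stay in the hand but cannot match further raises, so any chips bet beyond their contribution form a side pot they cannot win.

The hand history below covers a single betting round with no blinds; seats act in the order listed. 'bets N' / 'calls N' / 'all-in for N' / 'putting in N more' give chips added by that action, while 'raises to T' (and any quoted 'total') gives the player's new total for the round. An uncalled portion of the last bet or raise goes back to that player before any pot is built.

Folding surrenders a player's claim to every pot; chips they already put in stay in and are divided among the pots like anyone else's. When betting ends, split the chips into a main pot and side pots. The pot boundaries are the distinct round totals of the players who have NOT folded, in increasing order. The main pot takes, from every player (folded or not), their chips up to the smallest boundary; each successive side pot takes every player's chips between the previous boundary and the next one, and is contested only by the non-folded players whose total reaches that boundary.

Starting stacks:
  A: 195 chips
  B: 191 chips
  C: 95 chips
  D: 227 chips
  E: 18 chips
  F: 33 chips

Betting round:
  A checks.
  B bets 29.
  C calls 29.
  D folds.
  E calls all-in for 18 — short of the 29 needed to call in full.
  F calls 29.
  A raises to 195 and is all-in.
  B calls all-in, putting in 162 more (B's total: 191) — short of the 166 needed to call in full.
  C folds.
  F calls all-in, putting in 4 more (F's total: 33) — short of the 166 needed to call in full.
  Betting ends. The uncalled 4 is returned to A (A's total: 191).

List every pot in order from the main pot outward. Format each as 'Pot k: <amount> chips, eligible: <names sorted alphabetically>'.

Contributions (after 4 returned to A): A=191, B=191, C=29, E=18, F=33
Folded: C, D
Pot levels (distinct totals of non-folded players): 18, 33, 191
Layer 1-18: 18 each from A, B, C, E, F = 18*5 = 90 chips; eligible A, B, E, F
Layer 19-33: A 15 + B 15 + C 11 + F 15 = 56 chips; eligible A, B, F
Layer 34-191: 158 each from A, B = 158*2 = 316 chips; eligible A, B

Pot 1: 90 chips, eligible: A, B, E, F
Pot 2: 56 chips, eligible: A, B, F
Pot 3: 316 chips, eligible: A, B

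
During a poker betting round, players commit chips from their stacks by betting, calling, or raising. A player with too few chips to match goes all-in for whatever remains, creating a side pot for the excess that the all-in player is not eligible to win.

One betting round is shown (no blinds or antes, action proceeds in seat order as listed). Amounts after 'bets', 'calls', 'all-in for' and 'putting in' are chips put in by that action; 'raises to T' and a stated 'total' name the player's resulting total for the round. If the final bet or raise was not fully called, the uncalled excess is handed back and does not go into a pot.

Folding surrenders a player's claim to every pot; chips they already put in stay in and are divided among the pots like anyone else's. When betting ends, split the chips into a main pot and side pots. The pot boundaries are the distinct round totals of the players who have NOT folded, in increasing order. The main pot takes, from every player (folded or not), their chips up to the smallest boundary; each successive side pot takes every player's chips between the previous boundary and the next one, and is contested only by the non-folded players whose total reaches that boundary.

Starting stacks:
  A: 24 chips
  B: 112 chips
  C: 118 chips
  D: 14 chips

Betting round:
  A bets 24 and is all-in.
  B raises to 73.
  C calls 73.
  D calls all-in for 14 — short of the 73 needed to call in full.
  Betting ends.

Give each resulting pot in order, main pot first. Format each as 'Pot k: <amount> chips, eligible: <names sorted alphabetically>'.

Contributions: A=24, B=73, C=73, D=14
Pot levels (distinct totals of non-folded players): 14, 24, 73
Layer 1-14: 14 each from A, B, C, D = 14*4 = 56 chips; eligible A, B, C, D
Layer 15-24: 10 each from A, B, C = 10*3 = 30 chips; eligible A, B, C
Layer 25-73: 49 each from B, C = 49*2 = 98 chips; eligible B, C

Pot 1: 56 chips, eligible: A, B, C, D
Pot 2: 30 chips, eligible: A, B, C
Pot 3: 98 chips, eligible: B, C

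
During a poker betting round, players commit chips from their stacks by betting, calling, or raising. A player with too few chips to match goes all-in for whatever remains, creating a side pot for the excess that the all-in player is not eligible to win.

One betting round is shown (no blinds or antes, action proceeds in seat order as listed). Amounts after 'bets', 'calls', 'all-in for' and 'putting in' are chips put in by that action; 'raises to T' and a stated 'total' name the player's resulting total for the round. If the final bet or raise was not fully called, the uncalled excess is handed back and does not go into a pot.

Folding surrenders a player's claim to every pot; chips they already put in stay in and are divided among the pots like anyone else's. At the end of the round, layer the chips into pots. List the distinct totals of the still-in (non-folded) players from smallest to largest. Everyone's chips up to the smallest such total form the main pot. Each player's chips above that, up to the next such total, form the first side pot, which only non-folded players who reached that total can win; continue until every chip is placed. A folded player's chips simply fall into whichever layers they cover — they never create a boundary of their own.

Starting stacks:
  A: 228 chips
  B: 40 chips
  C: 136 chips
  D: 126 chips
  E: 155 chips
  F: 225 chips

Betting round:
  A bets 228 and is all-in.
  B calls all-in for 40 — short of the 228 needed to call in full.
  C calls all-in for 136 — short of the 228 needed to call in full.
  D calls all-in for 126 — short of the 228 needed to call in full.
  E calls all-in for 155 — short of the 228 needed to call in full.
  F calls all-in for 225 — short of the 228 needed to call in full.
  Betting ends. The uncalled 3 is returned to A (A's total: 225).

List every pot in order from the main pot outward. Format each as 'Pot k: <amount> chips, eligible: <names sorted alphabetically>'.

Pot 1: 240 chips, eligible: A, B, C, D, E, F
Pot 2: 430 chips, eligible: A, C, D, E, F
Pot 3: 40 chips, eligible: A, C, E, F
Pot 4: 57 chips, eligible: A, E, F
Pot 5: 140 chips, eligible: A, F

Derivation:
Contributions (after 3 returned to A): A=225, B=40, C=136, D=126, E=155, F=225
Pot levels (distinct totals of non-folded players): 40, 126, 136, 155, 225
Layer 1-40: 40 each from A, B, C, D, E, F = 40*6 = 240 chips; eligible A, B, C, D, E, F
Layer 41-126: 86 each from A, C, D, E, F = 86*5 = 430 chips; eligible A, C, D, E, F
Layer 127-136: 10 each from A, C, E, F = 10*4 = 40 chips; eligible A, C, E, F
Layer 137-155: 19 each from A, E, F = 19*3 = 57 chips; eligible A, E, F
Layer 156-225: 70 each from A, F = 70*2 = 140 chips; eligible A, F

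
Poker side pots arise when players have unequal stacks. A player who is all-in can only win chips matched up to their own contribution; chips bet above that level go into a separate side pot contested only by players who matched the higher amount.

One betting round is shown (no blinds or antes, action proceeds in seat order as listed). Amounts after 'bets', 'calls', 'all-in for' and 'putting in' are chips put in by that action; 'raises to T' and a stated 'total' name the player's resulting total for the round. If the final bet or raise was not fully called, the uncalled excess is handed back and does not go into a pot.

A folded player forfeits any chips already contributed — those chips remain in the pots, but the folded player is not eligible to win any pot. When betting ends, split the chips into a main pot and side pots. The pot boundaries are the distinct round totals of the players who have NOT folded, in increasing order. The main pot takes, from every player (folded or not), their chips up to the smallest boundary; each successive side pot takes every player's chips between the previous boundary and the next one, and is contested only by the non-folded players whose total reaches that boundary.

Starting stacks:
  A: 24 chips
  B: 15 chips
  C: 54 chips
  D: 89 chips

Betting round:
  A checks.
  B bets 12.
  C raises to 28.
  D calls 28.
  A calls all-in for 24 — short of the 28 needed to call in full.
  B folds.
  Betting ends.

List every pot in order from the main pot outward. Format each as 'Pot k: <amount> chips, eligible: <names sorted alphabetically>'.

Pot 1: 84 chips, eligible: A, C, D
Pot 2: 8 chips, eligible: C, D

Derivation:
Contributions: A=24, B=12, C=28, D=28
Folded: B
Pot levels (distinct totals of non-folded players): 24, 28
Layer 1-24: A 24 + B 12 + C 24 + D 24 = 84 chips; eligible A, C, D
Layer 25-28: 4 each from C, D = 4*2 = 8 chips; eligible C, D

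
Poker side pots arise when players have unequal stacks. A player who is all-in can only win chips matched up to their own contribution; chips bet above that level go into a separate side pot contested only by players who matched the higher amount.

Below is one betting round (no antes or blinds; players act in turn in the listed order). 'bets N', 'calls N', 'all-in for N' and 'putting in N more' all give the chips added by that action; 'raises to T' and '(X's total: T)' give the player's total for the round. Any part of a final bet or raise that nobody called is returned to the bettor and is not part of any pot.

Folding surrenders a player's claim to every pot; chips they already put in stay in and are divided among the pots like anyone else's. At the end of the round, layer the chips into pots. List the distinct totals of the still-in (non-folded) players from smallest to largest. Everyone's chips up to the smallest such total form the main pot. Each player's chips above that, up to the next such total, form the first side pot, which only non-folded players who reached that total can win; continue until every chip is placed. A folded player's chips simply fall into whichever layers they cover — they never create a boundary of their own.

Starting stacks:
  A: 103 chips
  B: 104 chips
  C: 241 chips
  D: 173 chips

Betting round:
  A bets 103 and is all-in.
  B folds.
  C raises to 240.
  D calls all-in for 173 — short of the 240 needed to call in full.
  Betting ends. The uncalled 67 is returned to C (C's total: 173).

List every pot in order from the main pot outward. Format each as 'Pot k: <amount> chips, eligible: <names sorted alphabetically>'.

Contributions (after 67 returned to C): A=103, C=173, D=173
Folded: B
Pot levels (distinct totals of non-folded players): 103, 173
Layer 1-103: 103 each from A, C, D = 103*3 = 309 chips; eligible A, C, D
Layer 104-173: 70 each from C, D = 70*2 = 140 chips; eligible C, D

Pot 1: 309 chips, eligible: A, C, D
Pot 2: 140 chips, eligible: C, D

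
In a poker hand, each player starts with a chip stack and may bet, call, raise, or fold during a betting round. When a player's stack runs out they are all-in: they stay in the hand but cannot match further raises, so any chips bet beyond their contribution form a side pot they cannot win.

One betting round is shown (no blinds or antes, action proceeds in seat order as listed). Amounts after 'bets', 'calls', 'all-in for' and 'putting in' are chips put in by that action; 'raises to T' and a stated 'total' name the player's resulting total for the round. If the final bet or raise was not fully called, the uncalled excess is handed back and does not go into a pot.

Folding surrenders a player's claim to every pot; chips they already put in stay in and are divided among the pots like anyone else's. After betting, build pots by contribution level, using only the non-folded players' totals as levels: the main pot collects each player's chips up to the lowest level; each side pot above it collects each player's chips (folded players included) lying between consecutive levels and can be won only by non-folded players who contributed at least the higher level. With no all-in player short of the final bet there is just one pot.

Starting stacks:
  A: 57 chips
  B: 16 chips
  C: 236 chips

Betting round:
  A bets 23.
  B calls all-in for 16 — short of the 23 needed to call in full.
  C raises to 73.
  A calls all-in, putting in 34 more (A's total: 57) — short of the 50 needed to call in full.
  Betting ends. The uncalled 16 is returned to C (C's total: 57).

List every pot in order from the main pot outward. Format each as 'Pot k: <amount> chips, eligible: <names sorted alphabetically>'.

Contributions (after 16 returned to C): A=57, B=16, C=57
Pot levels (distinct totals of non-folded players): 16, 57
Layer 1-16: 16 each from A, B, C = 16*3 = 48 chips; eligible A, B, C
Layer 17-57: 41 each from A, C = 41*2 = 82 chips; eligible A, C

Pot 1: 48 chips, eligible: A, B, C
Pot 2: 82 chips, eligible: A, C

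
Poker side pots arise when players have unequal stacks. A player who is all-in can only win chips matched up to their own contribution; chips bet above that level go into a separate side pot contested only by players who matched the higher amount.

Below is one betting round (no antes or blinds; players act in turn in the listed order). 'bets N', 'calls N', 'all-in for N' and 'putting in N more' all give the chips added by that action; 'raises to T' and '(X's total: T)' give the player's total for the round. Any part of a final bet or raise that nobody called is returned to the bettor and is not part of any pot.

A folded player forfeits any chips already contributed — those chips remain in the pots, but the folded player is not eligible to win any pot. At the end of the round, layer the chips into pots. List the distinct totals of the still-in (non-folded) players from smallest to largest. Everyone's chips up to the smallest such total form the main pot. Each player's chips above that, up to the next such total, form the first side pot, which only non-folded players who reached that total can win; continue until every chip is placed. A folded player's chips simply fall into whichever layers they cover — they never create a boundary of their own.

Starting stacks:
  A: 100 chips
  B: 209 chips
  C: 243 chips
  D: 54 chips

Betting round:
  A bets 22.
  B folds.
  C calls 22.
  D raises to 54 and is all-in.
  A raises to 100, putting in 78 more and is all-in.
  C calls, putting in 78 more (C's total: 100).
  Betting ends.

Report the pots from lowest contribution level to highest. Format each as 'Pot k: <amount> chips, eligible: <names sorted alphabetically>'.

Contributions: A=100, C=100, D=54
Folded: B
Pot levels (distinct totals of non-folded players): 54, 100
Layer 1-54: 54 each from A, C, D = 54*3 = 162 chips; eligible A, C, D
Layer 55-100: 46 each from A, C = 46*2 = 92 chips; eligible A, C

Pot 1: 162 chips, eligible: A, C, D
Pot 2: 92 chips, eligible: A, C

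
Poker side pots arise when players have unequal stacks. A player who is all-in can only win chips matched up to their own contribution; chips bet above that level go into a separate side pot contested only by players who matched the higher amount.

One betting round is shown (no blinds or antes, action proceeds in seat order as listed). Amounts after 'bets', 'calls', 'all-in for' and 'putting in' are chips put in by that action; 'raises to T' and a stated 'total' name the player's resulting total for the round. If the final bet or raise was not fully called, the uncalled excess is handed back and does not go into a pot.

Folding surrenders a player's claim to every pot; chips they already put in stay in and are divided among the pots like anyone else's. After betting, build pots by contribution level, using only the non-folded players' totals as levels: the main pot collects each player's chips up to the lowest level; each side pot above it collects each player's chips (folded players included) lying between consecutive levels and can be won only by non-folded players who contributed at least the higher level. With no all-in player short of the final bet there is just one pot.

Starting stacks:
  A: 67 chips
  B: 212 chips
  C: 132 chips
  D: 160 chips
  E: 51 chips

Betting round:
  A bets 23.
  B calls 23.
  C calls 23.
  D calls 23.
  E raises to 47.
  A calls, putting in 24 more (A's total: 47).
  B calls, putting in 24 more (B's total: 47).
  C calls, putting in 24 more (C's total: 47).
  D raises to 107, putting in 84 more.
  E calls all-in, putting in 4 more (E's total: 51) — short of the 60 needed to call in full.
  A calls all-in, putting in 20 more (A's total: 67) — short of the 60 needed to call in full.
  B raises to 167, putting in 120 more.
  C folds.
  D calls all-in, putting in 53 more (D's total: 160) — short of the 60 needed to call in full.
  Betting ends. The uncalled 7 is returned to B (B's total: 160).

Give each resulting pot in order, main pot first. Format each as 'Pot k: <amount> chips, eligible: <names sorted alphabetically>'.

Pot 1: 251 chips, eligible: A, B, D, E
Pot 2: 48 chips, eligible: A, B, D
Pot 3: 186 chips, eligible: B, D

Derivation:
Contributions (after 7 returned to B): A=67, B=160, C=47, D=160, E=51
Folded: C
Pot levels (distinct totals of non-folded players): 51, 67, 160
Layer 1-51: A 51 + B 51 + C 47 + D 51 + E 51 = 251 chips; eligible A, B, D, E
Layer 52-67: 16 each from A, B, D = 16*3 = 48 chips; eligible A, B, D
Layer 68-160: 93 each from B, D = 93*2 = 186 chips; eligible B, D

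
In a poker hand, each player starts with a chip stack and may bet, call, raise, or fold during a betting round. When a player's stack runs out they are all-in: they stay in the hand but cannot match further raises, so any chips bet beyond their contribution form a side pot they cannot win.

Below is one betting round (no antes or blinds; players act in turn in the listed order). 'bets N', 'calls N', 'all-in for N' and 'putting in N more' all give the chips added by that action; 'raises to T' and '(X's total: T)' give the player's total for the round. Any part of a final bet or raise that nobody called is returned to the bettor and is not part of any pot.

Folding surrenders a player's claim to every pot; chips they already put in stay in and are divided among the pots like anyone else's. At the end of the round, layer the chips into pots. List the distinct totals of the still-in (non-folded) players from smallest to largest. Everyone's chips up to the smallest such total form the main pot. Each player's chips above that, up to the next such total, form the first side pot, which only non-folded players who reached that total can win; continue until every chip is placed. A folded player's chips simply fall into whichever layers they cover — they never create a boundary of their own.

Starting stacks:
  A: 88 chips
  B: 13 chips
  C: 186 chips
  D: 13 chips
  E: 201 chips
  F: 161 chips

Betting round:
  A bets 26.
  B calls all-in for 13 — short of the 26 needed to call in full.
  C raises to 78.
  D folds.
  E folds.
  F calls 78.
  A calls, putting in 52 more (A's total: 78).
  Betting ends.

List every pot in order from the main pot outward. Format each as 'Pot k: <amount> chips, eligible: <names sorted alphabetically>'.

Pot 1: 52 chips, eligible: A, B, C, F
Pot 2: 195 chips, eligible: A, C, F

Derivation:
Contributions: A=78, B=13, C=78, F=78
Folded: D, E
Pot levels (distinct totals of non-folded players): 13, 78
Layer 1-13: 13 each from A, B, C, F = 13*4 = 52 chips; eligible A, B, C, F
Layer 14-78: 65 each from A, C, F = 65*3 = 195 chips; eligible A, C, F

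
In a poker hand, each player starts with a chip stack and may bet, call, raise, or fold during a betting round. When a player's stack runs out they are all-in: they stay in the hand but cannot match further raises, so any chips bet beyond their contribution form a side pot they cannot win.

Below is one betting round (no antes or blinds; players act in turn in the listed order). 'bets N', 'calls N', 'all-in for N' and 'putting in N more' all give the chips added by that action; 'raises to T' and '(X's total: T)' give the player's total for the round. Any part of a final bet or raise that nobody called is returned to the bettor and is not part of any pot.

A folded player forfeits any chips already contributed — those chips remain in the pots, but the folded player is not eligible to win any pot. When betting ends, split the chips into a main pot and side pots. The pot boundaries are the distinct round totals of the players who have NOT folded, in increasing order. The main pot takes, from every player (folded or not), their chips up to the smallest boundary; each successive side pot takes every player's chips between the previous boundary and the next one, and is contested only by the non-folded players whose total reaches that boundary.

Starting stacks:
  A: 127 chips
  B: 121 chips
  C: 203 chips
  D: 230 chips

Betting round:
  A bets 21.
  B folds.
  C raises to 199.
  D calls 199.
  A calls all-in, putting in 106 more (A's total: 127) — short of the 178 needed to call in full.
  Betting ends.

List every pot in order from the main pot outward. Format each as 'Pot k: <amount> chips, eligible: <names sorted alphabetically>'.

Pot 1: 381 chips, eligible: A, C, D
Pot 2: 144 chips, eligible: C, D

Derivation:
Contributions: A=127, C=199, D=199
Folded: B
Pot levels (distinct totals of non-folded players): 127, 199
Layer 1-127: 127 each from A, C, D = 127*3 = 381 chips; eligible A, C, D
Layer 128-199: 72 each from C, D = 72*2 = 144 chips; eligible C, D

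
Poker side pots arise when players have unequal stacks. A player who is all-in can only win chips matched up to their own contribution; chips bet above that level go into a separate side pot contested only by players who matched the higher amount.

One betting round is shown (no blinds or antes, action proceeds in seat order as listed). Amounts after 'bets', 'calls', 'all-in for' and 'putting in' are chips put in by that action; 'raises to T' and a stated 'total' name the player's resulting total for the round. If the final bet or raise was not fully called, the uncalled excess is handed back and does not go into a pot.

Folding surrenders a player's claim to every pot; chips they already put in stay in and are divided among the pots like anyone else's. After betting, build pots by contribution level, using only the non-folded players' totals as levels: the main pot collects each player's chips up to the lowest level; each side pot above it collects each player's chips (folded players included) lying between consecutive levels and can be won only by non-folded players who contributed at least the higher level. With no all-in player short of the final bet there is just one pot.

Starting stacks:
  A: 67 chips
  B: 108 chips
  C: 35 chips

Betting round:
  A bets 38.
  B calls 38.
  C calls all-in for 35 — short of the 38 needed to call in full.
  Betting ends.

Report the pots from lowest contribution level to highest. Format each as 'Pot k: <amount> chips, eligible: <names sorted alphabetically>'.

Contributions: A=38, B=38, C=35
Pot levels (distinct totals of non-folded players): 35, 38
Layer 1-35: 35 each from A, B, C = 35*3 = 105 chips; eligible A, B, C
Layer 36-38: 3 each from A, B = 3*2 = 6 chips; eligible A, B

Pot 1: 105 chips, eligible: A, B, C
Pot 2: 6 chips, eligible: A, B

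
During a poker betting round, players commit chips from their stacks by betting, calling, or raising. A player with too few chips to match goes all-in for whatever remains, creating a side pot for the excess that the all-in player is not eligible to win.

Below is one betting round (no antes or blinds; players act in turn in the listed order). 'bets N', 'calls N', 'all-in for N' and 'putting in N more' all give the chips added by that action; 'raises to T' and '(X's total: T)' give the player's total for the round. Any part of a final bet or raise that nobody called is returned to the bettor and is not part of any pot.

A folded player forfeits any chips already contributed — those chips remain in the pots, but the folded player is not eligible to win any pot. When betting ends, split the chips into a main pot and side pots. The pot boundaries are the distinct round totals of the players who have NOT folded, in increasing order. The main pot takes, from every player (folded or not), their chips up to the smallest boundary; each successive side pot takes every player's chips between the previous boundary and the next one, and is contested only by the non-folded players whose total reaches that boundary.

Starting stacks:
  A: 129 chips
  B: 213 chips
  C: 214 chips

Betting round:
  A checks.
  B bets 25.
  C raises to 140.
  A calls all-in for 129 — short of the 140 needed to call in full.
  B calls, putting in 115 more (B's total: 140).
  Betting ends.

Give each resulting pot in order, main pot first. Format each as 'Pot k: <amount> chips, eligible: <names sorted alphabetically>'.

Contributions: A=129, B=140, C=140
Pot levels (distinct totals of non-folded players): 129, 140
Layer 1-129: 129 each from A, B, C = 129*3 = 387 chips; eligible A, B, C
Layer 130-140: 11 each from B, C = 11*2 = 22 chips; eligible B, C

Pot 1: 387 chips, eligible: A, B, C
Pot 2: 22 chips, eligible: B, C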